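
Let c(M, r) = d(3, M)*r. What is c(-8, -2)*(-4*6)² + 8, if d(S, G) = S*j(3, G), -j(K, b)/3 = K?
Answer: 31112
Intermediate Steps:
j(K, b) = -3*K
d(S, G) = -9*S (d(S, G) = S*(-3*3) = S*(-9) = -9*S)
c(M, r) = -27*r (c(M, r) = (-9*3)*r = -27*r)
c(-8, -2)*(-4*6)² + 8 = (-27*(-2))*(-4*6)² + 8 = 54*(-24)² + 8 = 54*576 + 8 = 31104 + 8 = 31112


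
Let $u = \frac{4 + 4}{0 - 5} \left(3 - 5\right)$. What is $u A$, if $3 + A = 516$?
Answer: $\frac{8208}{5} \approx 1641.6$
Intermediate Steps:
$A = 513$ ($A = -3 + 516 = 513$)
$u = \frac{16}{5}$ ($u = \frac{8}{-5} \left(-2\right) = 8 \left(- \frac{1}{5}\right) \left(-2\right) = \left(- \frac{8}{5}\right) \left(-2\right) = \frac{16}{5} \approx 3.2$)
$u A = \frac{16}{5} \cdot 513 = \frac{8208}{5}$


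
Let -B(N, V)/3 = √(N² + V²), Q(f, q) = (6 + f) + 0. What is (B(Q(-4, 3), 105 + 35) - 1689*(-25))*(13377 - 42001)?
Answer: -1208648400 + 2232672*√29 ≈ -1.1966e+9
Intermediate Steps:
Q(f, q) = 6 + f
B(N, V) = -3*√(N² + V²)
(B(Q(-4, 3), 105 + 35) - 1689*(-25))*(13377 - 42001) = (-3*√((6 - 4)² + (105 + 35)²) - 1689*(-25))*(13377 - 42001) = (-3*√(2² + 140²) + 42225)*(-28624) = (-3*√(4 + 19600) + 42225)*(-28624) = (-78*√29 + 42225)*(-28624) = (42225 - 78*√29)*(-28624) = -1208648400 + 2232672*√29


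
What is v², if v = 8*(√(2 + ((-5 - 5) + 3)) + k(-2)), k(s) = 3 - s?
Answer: 1280 + 640*I*√5 ≈ 1280.0 + 1431.1*I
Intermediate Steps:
v = 40 + 8*I*√5 (v = 8*(√(2 + ((-5 - 5) + 3)) + (3 - 1*(-2))) = 8*(√(2 + (-10 + 3)) + (3 + 2)) = 8*(√(2 - 7) + 5) = 8*(√(-5) + 5) = 8*(I*√5 + 5) = 8*(5 + I*√5) = 40 + 8*I*√5 ≈ 40.0 + 17.889*I)
v² = (40 + 8*I*√5)²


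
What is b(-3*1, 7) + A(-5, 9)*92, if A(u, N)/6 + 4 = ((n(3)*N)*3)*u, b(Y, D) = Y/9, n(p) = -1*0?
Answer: -6625/3 ≈ -2208.3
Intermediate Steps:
n(p) = 0
b(Y, D) = Y/9 (b(Y, D) = Y*(⅑) = Y/9)
A(u, N) = -24 (A(u, N) = -24 + 6*(((0*N)*3)*u) = -24 + 6*((0*3)*u) = -24 + 6*(0*u) = -24 + 6*0 = -24 + 0 = -24)
b(-3*1, 7) + A(-5, 9)*92 = (-3*1)/9 - 24*92 = (⅑)*(-3) - 2208 = -⅓ - 2208 = -6625/3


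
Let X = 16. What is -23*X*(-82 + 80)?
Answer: 736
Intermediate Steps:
-23*X*(-82 + 80) = -368*(-82 + 80) = -368*(-2) = -23*(-32) = 736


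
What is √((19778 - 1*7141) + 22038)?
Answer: 5*√1387 ≈ 186.21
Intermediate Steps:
√((19778 - 1*7141) + 22038) = √((19778 - 7141) + 22038) = √(12637 + 22038) = √34675 = 5*√1387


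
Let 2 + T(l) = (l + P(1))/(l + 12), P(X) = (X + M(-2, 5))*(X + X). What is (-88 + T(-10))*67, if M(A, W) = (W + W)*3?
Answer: -4288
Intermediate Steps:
M(A, W) = 6*W (M(A, W) = (2*W)*3 = 6*W)
P(X) = 2*X*(30 + X) (P(X) = (X + 6*5)*(X + X) = (X + 30)*(2*X) = (30 + X)*(2*X) = 2*X*(30 + X))
T(l) = -2 + (62 + l)/(12 + l) (T(l) = -2 + (l + 2*1*(30 + 1))/(l + 12) = -2 + (l + 2*1*31)/(12 + l) = -2 + (l + 62)/(12 + l) = -2 + (62 + l)/(12 + l))
(-88 + T(-10))*67 = (-88 + (38 - 1*(-10))/(12 - 10))*67 = (-88 + (38 + 10)/2)*67 = (-88 + (½)*48)*67 = (-88 + 24)*67 = -64*67 = -4288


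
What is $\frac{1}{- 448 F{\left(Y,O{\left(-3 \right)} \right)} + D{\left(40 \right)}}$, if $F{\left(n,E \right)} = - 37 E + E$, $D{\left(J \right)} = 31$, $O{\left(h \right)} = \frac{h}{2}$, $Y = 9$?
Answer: $- \frac{1}{24161} \approx -4.1389 \cdot 10^{-5}$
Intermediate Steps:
$O{\left(h \right)} = \frac{h}{2}$ ($O{\left(h \right)} = h \frac{1}{2} = \frac{h}{2}$)
$F{\left(n,E \right)} = - 36 E$
$\frac{1}{- 448 F{\left(Y,O{\left(-3 \right)} \right)} + D{\left(40 \right)}} = \frac{1}{- 448 \left(- 36 \cdot \frac{1}{2} \left(-3\right)\right) + 31} = \frac{1}{- 448 \left(\left(-36\right) \left(- \frac{3}{2}\right)\right) + 31} = \frac{1}{\left(-448\right) 54 + 31} = \frac{1}{-24192 + 31} = \frac{1}{-24161} = - \frac{1}{24161}$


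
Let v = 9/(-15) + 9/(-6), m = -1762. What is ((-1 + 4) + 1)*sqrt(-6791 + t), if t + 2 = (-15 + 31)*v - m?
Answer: 4*I*sqrt(126615)/5 ≈ 284.66*I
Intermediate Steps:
v = -21/10 (v = 9*(-1/15) + 9*(-1/6) = -3/5 - 3/2 = -21/10 ≈ -2.1000)
t = 8632/5 (t = -2 + ((-15 + 31)*(-21/10) - 1*(-1762)) = -2 + (16*(-21/10) + 1762) = -2 + (-168/5 + 1762) = -2 + 8642/5 = 8632/5 ≈ 1726.4)
((-1 + 4) + 1)*sqrt(-6791 + t) = ((-1 + 4) + 1)*sqrt(-6791 + 8632/5) = (3 + 1)*sqrt(-25323/5) = 4*(I*sqrt(126615)/5) = 4*I*sqrt(126615)/5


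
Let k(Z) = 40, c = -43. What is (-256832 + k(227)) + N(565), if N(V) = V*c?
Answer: -281087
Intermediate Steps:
N(V) = -43*V (N(V) = V*(-43) = -43*V)
(-256832 + k(227)) + N(565) = (-256832 + 40) - 43*565 = -256792 - 24295 = -281087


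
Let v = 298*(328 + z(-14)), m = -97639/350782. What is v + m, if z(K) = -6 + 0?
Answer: 33659539953/350782 ≈ 95956.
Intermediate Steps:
z(K) = -6
m = -97639/350782 (m = -97639*1/350782 = -97639/350782 ≈ -0.27835)
v = 95956 (v = 298*(328 - 6) = 298*322 = 95956)
v + m = 95956 - 97639/350782 = 33659539953/350782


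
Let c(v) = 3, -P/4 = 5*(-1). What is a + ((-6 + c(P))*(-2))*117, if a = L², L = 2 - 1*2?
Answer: 702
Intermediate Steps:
P = 20 (P = -20*(-1) = -4*(-5) = 20)
L = 0 (L = 2 - 2 = 0)
a = 0 (a = 0² = 0)
a + ((-6 + c(P))*(-2))*117 = 0 + ((-6 + 3)*(-2))*117 = 0 - 3*(-2)*117 = 0 + 6*117 = 0 + 702 = 702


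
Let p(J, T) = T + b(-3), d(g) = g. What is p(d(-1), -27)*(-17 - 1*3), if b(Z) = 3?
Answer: 480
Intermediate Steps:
p(J, T) = 3 + T (p(J, T) = T + 3 = 3 + T)
p(d(-1), -27)*(-17 - 1*3) = (3 - 27)*(-17 - 1*3) = -24*(-17 - 3) = -24*(-20) = 480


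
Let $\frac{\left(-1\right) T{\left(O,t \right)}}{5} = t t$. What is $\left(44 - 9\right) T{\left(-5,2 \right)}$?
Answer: $-700$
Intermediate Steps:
$T{\left(O,t \right)} = - 5 t^{2}$ ($T{\left(O,t \right)} = - 5 t t = - 5 t^{2}$)
$\left(44 - 9\right) T{\left(-5,2 \right)} = \left(44 - 9\right) \left(- 5 \cdot 2^{2}\right) = 35 \left(\left(-5\right) 4\right) = 35 \left(-20\right) = -700$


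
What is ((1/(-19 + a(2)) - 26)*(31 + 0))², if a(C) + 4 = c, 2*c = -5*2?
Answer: 510714801/784 ≈ 6.5142e+5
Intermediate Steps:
c = -5 (c = (-5*2)/2 = (½)*(-10) = -5)
a(C) = -9 (a(C) = -4 - 5 = -9)
((1/(-19 + a(2)) - 26)*(31 + 0))² = ((1/(-19 - 9) - 26)*(31 + 0))² = ((1/(-28) - 26)*31)² = ((-1/28 - 26)*31)² = (-729/28*31)² = (-22599/28)² = 510714801/784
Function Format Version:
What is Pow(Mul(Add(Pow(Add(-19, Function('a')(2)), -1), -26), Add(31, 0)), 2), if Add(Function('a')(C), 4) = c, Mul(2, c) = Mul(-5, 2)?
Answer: Rational(510714801, 784) ≈ 6.5142e+5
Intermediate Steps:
c = -5 (c = Mul(Rational(1, 2), Mul(-5, 2)) = Mul(Rational(1, 2), -10) = -5)
Function('a')(C) = -9 (Function('a')(C) = Add(-4, -5) = -9)
Pow(Mul(Add(Pow(Add(-19, Function('a')(2)), -1), -26), Add(31, 0)), 2) = Pow(Mul(Add(Pow(Add(-19, -9), -1), -26), Add(31, 0)), 2) = Pow(Mul(Add(Pow(-28, -1), -26), 31), 2) = Pow(Mul(Add(Rational(-1, 28), -26), 31), 2) = Pow(Mul(Rational(-729, 28), 31), 2) = Pow(Rational(-22599, 28), 2) = Rational(510714801, 784)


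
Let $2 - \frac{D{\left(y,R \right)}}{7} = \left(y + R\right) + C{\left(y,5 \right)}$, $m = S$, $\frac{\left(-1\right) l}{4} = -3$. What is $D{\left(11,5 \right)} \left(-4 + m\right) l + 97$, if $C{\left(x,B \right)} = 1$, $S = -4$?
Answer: $10177$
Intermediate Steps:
$l = 12$ ($l = \left(-4\right) \left(-3\right) = 12$)
$m = -4$
$D{\left(y,R \right)} = 7 - 7 R - 7 y$ ($D{\left(y,R \right)} = 14 - 7 \left(\left(y + R\right) + 1\right) = 14 - 7 \left(\left(R + y\right) + 1\right) = 14 - 7 \left(1 + R + y\right) = 14 - \left(7 + 7 R + 7 y\right) = 7 - 7 R - 7 y$)
$D{\left(11,5 \right)} \left(-4 + m\right) l + 97 = \left(7 - 35 - 77\right) \left(-4 - 4\right) 12 + 97 = \left(7 - 35 - 77\right) \left(\left(-8\right) 12\right) + 97 = \left(-105\right) \left(-96\right) + 97 = 10080 + 97 = 10177$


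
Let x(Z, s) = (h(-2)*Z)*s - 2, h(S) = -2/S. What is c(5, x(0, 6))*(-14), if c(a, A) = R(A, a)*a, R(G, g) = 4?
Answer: -280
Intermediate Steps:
x(Z, s) = -2 + Z*s (x(Z, s) = ((-2/(-2))*Z)*s - 2 = ((-2*(-1/2))*Z)*s - 2 = (1*Z)*s - 2 = Z*s - 2 = -2 + Z*s)
c(a, A) = 4*a
c(5, x(0, 6))*(-14) = (4*5)*(-14) = 20*(-14) = -280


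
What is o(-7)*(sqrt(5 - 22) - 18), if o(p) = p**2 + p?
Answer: -756 + 42*I*sqrt(17) ≈ -756.0 + 173.17*I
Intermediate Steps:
o(p) = p + p**2
o(-7)*(sqrt(5 - 22) - 18) = (-7*(1 - 7))*(sqrt(5 - 22) - 18) = (-7*(-6))*(sqrt(-17) - 18) = 42*(I*sqrt(17) - 18) = 42*(-18 + I*sqrt(17)) = -756 + 42*I*sqrt(17)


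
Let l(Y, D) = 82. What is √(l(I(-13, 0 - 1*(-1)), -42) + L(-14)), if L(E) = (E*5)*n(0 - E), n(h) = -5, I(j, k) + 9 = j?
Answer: 12*√3 ≈ 20.785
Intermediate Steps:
I(j, k) = -9 + j
L(E) = -25*E (L(E) = (E*5)*(-5) = (5*E)*(-5) = -25*E)
√(l(I(-13, 0 - 1*(-1)), -42) + L(-14)) = √(82 - 25*(-14)) = √(82 + 350) = √432 = 12*√3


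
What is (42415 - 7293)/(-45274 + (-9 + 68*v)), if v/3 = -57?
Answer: -35122/56911 ≈ -0.61714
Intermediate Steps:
v = -171 (v = 3*(-57) = -171)
(42415 - 7293)/(-45274 + (-9 + 68*v)) = (42415 - 7293)/(-45274 + (-9 + 68*(-171))) = 35122/(-45274 + (-9 - 11628)) = 35122/(-45274 - 11637) = 35122/(-56911) = 35122*(-1/56911) = -35122/56911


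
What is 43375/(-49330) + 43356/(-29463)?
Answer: -227780607/96893986 ≈ -2.3508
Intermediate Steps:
43375/(-49330) + 43356/(-29463) = 43375*(-1/49330) + 43356*(-1/29463) = -8675/9866 - 14452/9821 = -227780607/96893986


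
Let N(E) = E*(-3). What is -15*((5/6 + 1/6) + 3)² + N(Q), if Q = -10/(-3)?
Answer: -250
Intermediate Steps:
Q = 10/3 (Q = -10*(-⅓) = 10/3 ≈ 3.3333)
N(E) = -3*E
-15*((5/6 + 1/6) + 3)² + N(Q) = -15*((5/6 + 1/6) + 3)² - 3*10/3 = -15*((5*(⅙) + 1*(⅙)) + 3)² - 10 = -15*((⅚ + ⅙) + 3)² - 10 = -15*(1 + 3)² - 10 = -15*4² - 10 = -15*16 - 10 = -240 - 10 = -250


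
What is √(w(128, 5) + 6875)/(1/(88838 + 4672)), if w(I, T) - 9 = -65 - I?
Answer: 93510*√6691 ≈ 7.6490e+6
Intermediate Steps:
w(I, T) = -56 - I (w(I, T) = 9 + (-65 - I) = -56 - I)
√(w(128, 5) + 6875)/(1/(88838 + 4672)) = √((-56 - 1*128) + 6875)/(1/(88838 + 4672)) = √((-56 - 128) + 6875)/(1/93510) = √(-184 + 6875)/(1/93510) = √6691*93510 = 93510*√6691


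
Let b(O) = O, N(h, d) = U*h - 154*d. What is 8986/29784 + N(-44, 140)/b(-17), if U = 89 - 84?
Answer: 19083773/14892 ≈ 1281.5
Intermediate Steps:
U = 5
N(h, d) = -154*d + 5*h (N(h, d) = 5*h - 154*d = -154*d + 5*h)
8986/29784 + N(-44, 140)/b(-17) = 8986/29784 + (-154*140 + 5*(-44))/(-17) = 8986*(1/29784) + (-21560 - 220)*(-1/17) = 4493/14892 - 21780*(-1/17) = 4493/14892 + 21780/17 = 19083773/14892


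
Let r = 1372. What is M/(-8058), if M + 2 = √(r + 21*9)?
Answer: 1/4029 - √1561/8058 ≈ -0.0046549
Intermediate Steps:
M = -2 + √1561 (M = -2 + √(1372 + 21*9) = -2 + √(1372 + 189) = -2 + √1561 ≈ 37.510)
M/(-8058) = (-2 + √1561)/(-8058) = (-2 + √1561)*(-1/8058) = 1/4029 - √1561/8058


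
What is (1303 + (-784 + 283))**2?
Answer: 643204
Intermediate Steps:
(1303 + (-784 + 283))**2 = (1303 - 501)**2 = 802**2 = 643204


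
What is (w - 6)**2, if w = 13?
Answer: 49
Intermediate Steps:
(w - 6)**2 = (13 - 6)**2 = 7**2 = 49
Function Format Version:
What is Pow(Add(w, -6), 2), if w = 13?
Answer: 49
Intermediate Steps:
Pow(Add(w, -6), 2) = Pow(Add(13, -6), 2) = Pow(7, 2) = 49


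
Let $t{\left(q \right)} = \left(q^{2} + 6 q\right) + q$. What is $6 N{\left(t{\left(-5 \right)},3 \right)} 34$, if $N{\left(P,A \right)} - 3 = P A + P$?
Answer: $-7548$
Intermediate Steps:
$t{\left(q \right)} = q^{2} + 7 q$
$N{\left(P,A \right)} = 3 + P + A P$ ($N{\left(P,A \right)} = 3 + \left(P A + P\right) = 3 + \left(A P + P\right) = 3 + \left(P + A P\right) = 3 + P + A P$)
$6 N{\left(t{\left(-5 \right)},3 \right)} 34 = 6 \left(3 - 5 \left(7 - 5\right) + 3 \left(- 5 \left(7 - 5\right)\right)\right) 34 = 6 \left(3 - 10 + 3 \left(\left(-5\right) 2\right)\right) 34 = 6 \left(3 - 10 + 3 \left(-10\right)\right) 34 = 6 \left(3 - 10 - 30\right) 34 = 6 \left(-37\right) 34 = \left(-222\right) 34 = -7548$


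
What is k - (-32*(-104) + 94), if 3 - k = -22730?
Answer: 19311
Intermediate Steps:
k = 22733 (k = 3 - 1*(-22730) = 3 + 22730 = 22733)
k - (-32*(-104) + 94) = 22733 - (-32*(-104) + 94) = 22733 - (3328 + 94) = 22733 - 1*3422 = 22733 - 3422 = 19311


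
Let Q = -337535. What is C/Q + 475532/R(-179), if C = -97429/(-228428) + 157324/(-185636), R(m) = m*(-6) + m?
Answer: 340314226381194411701/640506279064750780 ≈ 531.32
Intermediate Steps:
R(m) = -5*m (R(m) = -6*m + m = -5*m)
C = -4462719207/10601115052 (C = -97429*(-1/228428) + 157324*(-1/185636) = 97429/228428 - 39331/46409 = -4462719207/10601115052 ≈ -0.42097)
C/Q + 475532/R(-179) = -4462719207/10601115052/(-337535) + 475532/((-5*(-179))) = -4462719207/10601115052*(-1/337535) + 475532/895 = 4462719207/3578247369076820 + 475532*(1/895) = 4462719207/3578247369076820 + 475532/895 = 340314226381194411701/640506279064750780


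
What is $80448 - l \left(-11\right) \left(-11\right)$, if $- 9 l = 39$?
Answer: $\frac{242917}{3} \approx 80972.0$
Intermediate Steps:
$l = - \frac{13}{3}$ ($l = \left(- \frac{1}{9}\right) 39 = - \frac{13}{3} \approx -4.3333$)
$80448 - l \left(-11\right) \left(-11\right) = 80448 - \left(- \frac{13}{3}\right) \left(-11\right) \left(-11\right) = 80448 - \frac{143}{3} \left(-11\right) = 80448 - - \frac{1573}{3} = 80448 + \frac{1573}{3} = \frac{242917}{3}$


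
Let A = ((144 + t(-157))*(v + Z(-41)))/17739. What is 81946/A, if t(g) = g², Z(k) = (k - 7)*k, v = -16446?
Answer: -242273349/59825509 ≈ -4.0497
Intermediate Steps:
Z(k) = k*(-7 + k) (Z(k) = (-7 + k)*k = k*(-7 + k))
A = -119651018/5913 (A = ((144 + (-157)²)*(-16446 - 41*(-7 - 41)))/17739 = ((144 + 24649)*(-16446 - 41*(-48)))*(1/17739) = (24793*(-16446 + 1968))*(1/17739) = (24793*(-14478))*(1/17739) = -358953054*1/17739 = -119651018/5913 ≈ -20235.)
81946/A = 81946/(-119651018/5913) = 81946*(-5913/119651018) = -242273349/59825509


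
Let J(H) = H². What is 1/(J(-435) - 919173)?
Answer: -1/729948 ≈ -1.3700e-6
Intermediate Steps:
1/(J(-435) - 919173) = 1/((-435)² - 919173) = 1/(189225 - 919173) = 1/(-729948) = -1/729948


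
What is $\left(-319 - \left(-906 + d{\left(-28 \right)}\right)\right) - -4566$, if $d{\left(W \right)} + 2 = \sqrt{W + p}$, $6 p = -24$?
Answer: $5155 - 4 i \sqrt{2} \approx 5155.0 - 5.6569 i$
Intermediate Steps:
$p = -4$ ($p = \frac{1}{6} \left(-24\right) = -4$)
$d{\left(W \right)} = -2 + \sqrt{-4 + W}$ ($d{\left(W \right)} = -2 + \sqrt{W - 4} = -2 + \sqrt{-4 + W}$)
$\left(-319 - \left(-906 + d{\left(-28 \right)}\right)\right) - -4566 = \left(-319 - \left(-906 - \left(2 - \sqrt{-4 - 28}\right)\right)\right) - -4566 = \left(-319 - \left(-906 - \left(2 - \sqrt{-32}\right)\right)\right) + 4566 = \left(-319 - \left(-906 - \left(2 - 4 i \sqrt{2}\right)\right)\right) + 4566 = \left(-319 - \left(-908 + 4 i \sqrt{2}\right)\right) + 4566 = \left(-319 + \left(908 - 4 i \sqrt{2}\right)\right) + 4566 = \left(589 - 4 i \sqrt{2}\right) + 4566 = 5155 - 4 i \sqrt{2}$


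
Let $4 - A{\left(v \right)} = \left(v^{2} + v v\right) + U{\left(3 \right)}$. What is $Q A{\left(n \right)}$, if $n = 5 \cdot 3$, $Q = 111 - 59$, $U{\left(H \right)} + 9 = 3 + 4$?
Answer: $-23088$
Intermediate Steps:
$U{\left(H \right)} = -2$ ($U{\left(H \right)} = -9 + \left(3 + 4\right) = -9 + 7 = -2$)
$Q = 52$
$n = 15$
$A{\left(v \right)} = 6 - 2 v^{2}$ ($A{\left(v \right)} = 4 - \left(\left(v^{2} + v v\right) - 2\right) = 4 - \left(\left(v^{2} + v^{2}\right) - 2\right) = 4 - \left(2 v^{2} - 2\right) = 4 - \left(-2 + 2 v^{2}\right) = 6 - 2 v^{2}$)
$Q A{\left(n \right)} = 52 \left(6 - 2 \cdot 15^{2}\right) = 52 \left(6 - 450\right) = 52 \left(-444\right) = -23088$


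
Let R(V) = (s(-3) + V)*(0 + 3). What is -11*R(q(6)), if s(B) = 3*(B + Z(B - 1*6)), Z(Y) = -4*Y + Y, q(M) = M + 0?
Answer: -2574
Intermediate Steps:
q(M) = M
Z(Y) = -3*Y
s(B) = 54 - 6*B (s(B) = 3*(B - 3*(B - 1*6)) = 3*(B - 3*(B - 6)) = 3*(B - 3*(-6 + B)) = 3*(B + (18 - 3*B)) = 3*(18 - 2*B) = 54 - 6*B)
R(V) = 216 + 3*V (R(V) = ((54 - 6*(-3)) + V)*(0 + 3) = ((54 + 18) + V)*3 = (72 + V)*3 = 216 + 3*V)
-11*R(q(6)) = -11*(216 + 3*6) = -11*(216 + 18) = -11*234 = -2574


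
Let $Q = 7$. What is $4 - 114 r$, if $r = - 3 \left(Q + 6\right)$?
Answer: $4450$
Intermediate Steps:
$r = -39$ ($r = - 3 \left(7 + 6\right) = \left(-3\right) 13 = -39$)
$4 - 114 r = 4 - -4446 = 4 + 4446 = 4450$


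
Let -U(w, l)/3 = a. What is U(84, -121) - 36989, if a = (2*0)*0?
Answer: -36989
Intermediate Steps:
a = 0 (a = 0*0 = 0)
U(w, l) = 0 (U(w, l) = -3*0 = 0)
U(84, -121) - 36989 = 0 - 36989 = -36989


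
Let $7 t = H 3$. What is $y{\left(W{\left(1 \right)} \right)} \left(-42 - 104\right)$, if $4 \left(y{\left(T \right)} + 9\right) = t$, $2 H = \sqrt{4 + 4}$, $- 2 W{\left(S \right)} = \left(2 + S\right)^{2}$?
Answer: $1314 - \frac{219 \sqrt{2}}{14} \approx 1291.9$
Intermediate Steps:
$W{\left(S \right)} = - \frac{\left(2 + S\right)^{2}}{2}$
$H = \sqrt{2}$ ($H = \frac{\sqrt{4 + 4}}{2} = \frac{\sqrt{8}}{2} = \frac{2 \sqrt{2}}{2} = \sqrt{2} \approx 1.4142$)
$t = \frac{3 \sqrt{2}}{7}$ ($t = \frac{\sqrt{2} \cdot 3}{7} = \frac{3 \sqrt{2}}{7} \approx 0.60609$)
$y{\left(T \right)} = -9 + \frac{3 \sqrt{2}}{28}$ ($y{\left(T \right)} = -9 + \frac{\frac{3}{7} \sqrt{2}}{4} = -9 + \frac{3 \sqrt{2}}{28}$)
$y{\left(W{\left(1 \right)} \right)} \left(-42 - 104\right) = \left(-9 + \frac{3 \sqrt{2}}{28}\right) \left(-42 - 104\right) = \left(-9 + \frac{3 \sqrt{2}}{28}\right) \left(-146\right) = 1314 - \frac{219 \sqrt{2}}{14}$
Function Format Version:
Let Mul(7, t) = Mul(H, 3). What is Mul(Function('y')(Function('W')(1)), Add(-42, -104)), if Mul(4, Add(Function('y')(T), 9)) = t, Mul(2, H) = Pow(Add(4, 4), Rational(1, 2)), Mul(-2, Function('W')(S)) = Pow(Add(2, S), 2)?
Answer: Add(1314, Mul(Rational(-219, 14), Pow(2, Rational(1, 2)))) ≈ 1291.9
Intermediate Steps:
Function('W')(S) = Mul(Rational(-1, 2), Pow(Add(2, S), 2))
H = Pow(2, Rational(1, 2)) (H = Mul(Rational(1, 2), Pow(Add(4, 4), Rational(1, 2))) = Mul(Rational(1, 2), Pow(8, Rational(1, 2))) = Mul(Rational(1, 2), Mul(2, Pow(2, Rational(1, 2)))) = Pow(2, Rational(1, 2)) ≈ 1.4142)
t = Mul(Rational(3, 7), Pow(2, Rational(1, 2))) (t = Mul(Rational(1, 7), Mul(Pow(2, Rational(1, 2)), 3)) = Mul(Rational(1, 7), Mul(3, Pow(2, Rational(1, 2)))) = Mul(Rational(3, 7), Pow(2, Rational(1, 2))) ≈ 0.60609)
Function('y')(T) = Add(-9, Mul(Rational(3, 28), Pow(2, Rational(1, 2)))) (Function('y')(T) = Add(-9, Mul(Rational(1, 4), Mul(Rational(3, 7), Pow(2, Rational(1, 2))))) = Add(-9, Mul(Rational(3, 28), Pow(2, Rational(1, 2)))))
Mul(Function('y')(Function('W')(1)), Add(-42, -104)) = Mul(Add(-9, Mul(Rational(3, 28), Pow(2, Rational(1, 2)))), Add(-42, -104)) = Mul(Add(-9, Mul(Rational(3, 28), Pow(2, Rational(1, 2)))), -146) = Add(1314, Mul(Rational(-219, 14), Pow(2, Rational(1, 2))))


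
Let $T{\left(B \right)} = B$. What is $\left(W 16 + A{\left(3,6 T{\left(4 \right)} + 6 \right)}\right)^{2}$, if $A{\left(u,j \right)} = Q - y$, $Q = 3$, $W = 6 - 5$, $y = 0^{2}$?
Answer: $361$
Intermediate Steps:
$y = 0$
$W = 1$ ($W = 6 - 5 = 1$)
$A{\left(u,j \right)} = 3$ ($A{\left(u,j \right)} = 3 - 0 = 3 + 0 = 3$)
$\left(W 16 + A{\left(3,6 T{\left(4 \right)} + 6 \right)}\right)^{2} = \left(1 \cdot 16 + 3\right)^{2} = \left(16 + 3\right)^{2} = 19^{2} = 361$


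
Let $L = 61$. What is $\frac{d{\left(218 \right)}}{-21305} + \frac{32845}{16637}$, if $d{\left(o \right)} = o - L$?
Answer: $\frac{697150716}{354451285} \approx 1.9668$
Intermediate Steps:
$d{\left(o \right)} = -61 + o$ ($d{\left(o \right)} = o - 61 = -61 + o$)
$\frac{d{\left(218 \right)}}{-21305} + \frac{32845}{16637} = \frac{-61 + 218}{-21305} + \frac{32845}{16637} = 157 \left(- \frac{1}{21305}\right) + 32845 \cdot \frac{1}{16637} = - \frac{157}{21305} + \frac{32845}{16637} = \frac{697150716}{354451285}$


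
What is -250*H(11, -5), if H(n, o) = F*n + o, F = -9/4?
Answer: 14875/2 ≈ 7437.5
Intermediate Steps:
F = -9/4 (F = -9*¼ = -9/4 ≈ -2.2500)
H(n, o) = o - 9*n/4 (H(n, o) = -9*n/4 + o = o - 9*n/4)
-250*H(11, -5) = -250*(-5 - 9/4*11) = -250*(-5 - 99/4) = -250*(-119/4) = 14875/2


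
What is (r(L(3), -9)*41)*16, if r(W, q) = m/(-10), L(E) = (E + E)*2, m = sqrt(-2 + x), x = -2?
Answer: -656*I/5 ≈ -131.2*I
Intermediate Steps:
m = 2*I (m = sqrt(-2 - 2) = sqrt(-4) = 2*I ≈ 2.0*I)
L(E) = 4*E (L(E) = (2*E)*2 = 4*E)
r(W, q) = -I/5 (r(W, q) = (2*I)/(-10) = (2*I)*(-1/10) = -I/5)
(r(L(3), -9)*41)*16 = (-I/5*41)*16 = -41*I/5*16 = -656*I/5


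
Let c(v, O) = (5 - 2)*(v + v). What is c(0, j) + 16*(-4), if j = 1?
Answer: -64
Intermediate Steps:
c(v, O) = 6*v (c(v, O) = 3*(2*v) = 6*v)
c(0, j) + 16*(-4) = 6*0 + 16*(-4) = 0 - 64 = -64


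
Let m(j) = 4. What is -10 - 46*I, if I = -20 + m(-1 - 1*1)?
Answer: 726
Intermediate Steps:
I = -16 (I = -20 + 4 = -16)
-10 - 46*I = -10 - 46*(-16) = -10 + 736 = 726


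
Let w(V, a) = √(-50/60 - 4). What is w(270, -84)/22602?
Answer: I*√174/135612 ≈ 9.7269e-5*I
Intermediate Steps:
w(V, a) = I*√174/6 (w(V, a) = √(-50*1/60 - 4) = √(-⅚ - 4) = √(-29/6) = I*√174/6)
w(270, -84)/22602 = (I*√174/6)/22602 = (I*√174/6)*(1/22602) = I*√174/135612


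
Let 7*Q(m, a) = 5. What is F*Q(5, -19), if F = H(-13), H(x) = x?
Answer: -65/7 ≈ -9.2857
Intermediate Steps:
Q(m, a) = 5/7 (Q(m, a) = (1/7)*5 = 5/7)
F = -13
F*Q(5, -19) = -13*5/7 = -65/7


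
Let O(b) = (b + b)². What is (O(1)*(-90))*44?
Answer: -15840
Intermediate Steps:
O(b) = 4*b² (O(b) = (2*b)² = 4*b²)
(O(1)*(-90))*44 = ((4*1²)*(-90))*44 = ((4*1)*(-90))*44 = (4*(-90))*44 = -360*44 = -15840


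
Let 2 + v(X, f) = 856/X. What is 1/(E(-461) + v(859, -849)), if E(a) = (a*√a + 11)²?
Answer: 859*I/(2*(-42079000201*I + 4355989*√461)) ≈ -1.0207e-8 + 2.2686e-11*I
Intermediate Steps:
v(X, f) = -2 + 856/X
E(a) = (11 + a^(3/2))² (E(a) = (a^(3/2) + 11)² = (11 + a^(3/2))²)
1/(E(-461) + v(859, -849)) = 1/((11 + (-461)^(3/2))² + (-2 + 856/859)) = 1/((11 - 461*I*√461)² + (-2 + 856*(1/859))) = 1/((11 - 461*I*√461)² + (-2 + 856/859)) = 1/((11 - 461*I*√461)² - 862/859) = 1/(-862/859 + (11 - 461*I*√461)²)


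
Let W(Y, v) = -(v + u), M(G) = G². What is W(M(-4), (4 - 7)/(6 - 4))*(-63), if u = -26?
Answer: -3465/2 ≈ -1732.5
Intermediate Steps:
W(Y, v) = 26 - v (W(Y, v) = -(v - 26) = -(-26 + v) = 26 - v)
W(M(-4), (4 - 7)/(6 - 4))*(-63) = (26 - (4 - 7)/(6 - 4))*(-63) = (26 - (-3)/2)*(-63) = (26 - 1*(-3/2))*(-63) = (26 + 3/2)*(-63) = (55/2)*(-63) = -3465/2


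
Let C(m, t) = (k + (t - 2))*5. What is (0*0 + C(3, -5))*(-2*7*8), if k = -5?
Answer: 6720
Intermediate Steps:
C(m, t) = -35 + 5*t (C(m, t) = (-5 + (t - 2))*5 = (-5 + (-2 + t))*5 = (-7 + t)*5 = -35 + 5*t)
(0*0 + C(3, -5))*(-2*7*8) = (0*0 + (-35 + 5*(-5)))*(-2*7*8) = (0 + (-35 - 25))*(-14*8) = (0 - 60)*(-112) = -60*(-112) = 6720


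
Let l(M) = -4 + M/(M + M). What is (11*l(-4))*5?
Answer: -385/2 ≈ -192.50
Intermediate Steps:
l(M) = -7/2 (l(M) = -4 + M/((2*M)) = -4 + M*(1/(2*M)) = -4 + ½ = -7/2)
(11*l(-4))*5 = (11*(-7/2))*5 = -77/2*5 = -385/2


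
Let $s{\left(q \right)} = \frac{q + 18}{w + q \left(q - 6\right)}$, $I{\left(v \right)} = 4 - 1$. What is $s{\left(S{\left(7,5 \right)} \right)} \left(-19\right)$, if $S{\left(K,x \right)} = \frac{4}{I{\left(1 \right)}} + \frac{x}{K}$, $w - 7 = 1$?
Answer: $\frac{167979}{41} \approx 4097.0$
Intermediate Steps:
$w = 8$ ($w = 7 + 1 = 8$)
$I{\left(v \right)} = 3$
$S{\left(K,x \right)} = \frac{4}{3} + \frac{x}{K}$
$s{\left(q \right)} = \frac{18 + q}{8 + q \left(-6 + q\right)}$ ($s{\left(q \right)} = \frac{q + 18}{8 + q \left(q - 6\right)} = \frac{18 + q}{8 + q \left(-6 + q\right)}$)
$s{\left(S{\left(7,5 \right)} \right)} \left(-19\right) = \frac{18 + \left(\frac{4}{3} + \frac{5}{7}\right)}{8 + \left(\frac{4}{3} + \frac{5}{7}\right)^{2} - 6 \left(\frac{4}{3} + \frac{5}{7}\right)} \left(-19\right) = \frac{18 + \frac{43}{21}}{8 + \left(\frac{43}{21}\right)^{2} - \frac{86}{7}} \left(-19\right) = \frac{1}{8 + \frac{1849}{441} - \frac{86}{7}} \cdot \frac{421}{21} \left(-19\right) = \frac{1}{- \frac{41}{441}} \cdot \frac{421}{21} \left(-19\right) = \left(- \frac{441}{41}\right) \frac{421}{21} \left(-19\right) = \left(- \frac{8841}{41}\right) \left(-19\right) = \frac{167979}{41}$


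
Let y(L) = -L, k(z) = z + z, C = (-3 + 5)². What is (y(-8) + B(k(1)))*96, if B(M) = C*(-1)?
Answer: 384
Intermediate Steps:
C = 4 (C = 2² = 4)
k(z) = 2*z
B(M) = -4 (B(M) = 4*(-1) = -4)
(y(-8) + B(k(1)))*96 = (-1*(-8) - 4)*96 = (8 - 4)*96 = 4*96 = 384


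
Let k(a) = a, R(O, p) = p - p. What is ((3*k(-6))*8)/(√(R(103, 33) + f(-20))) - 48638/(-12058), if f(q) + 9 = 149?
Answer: 24319/6029 - 72*√35/35 ≈ -8.1366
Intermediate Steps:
R(O, p) = 0
f(q) = 140 (f(q) = -9 + 149 = 140)
((3*k(-6))*8)/(√(R(103, 33) + f(-20))) - 48638/(-12058) = ((3*(-6))*8)/(√(0 + 140)) - 48638/(-12058) = (-18*8)/(√140) - 48638*(-1/12058) = -144*√35/70 + 24319/6029 = -72*√35/35 + 24319/6029 = 24319/6029 - 72*√35/35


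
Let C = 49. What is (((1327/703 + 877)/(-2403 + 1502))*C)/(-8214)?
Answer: 15137521/2601386121 ≈ 0.0058190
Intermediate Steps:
(((1327/703 + 877)/(-2403 + 1502))*C)/(-8214) = (((1327/703 + 877)/(-2403 + 1502))*49)/(-8214) = (((1327*(1/703) + 877)/(-901))*49)*(-1/8214) = (((1327/703 + 877)*(-1/901))*49)*(-1/8214) = (((617858/703)*(-1/901))*49)*(-1/8214) = -617858/633403*49*(-1/8214) = -30275042/633403*(-1/8214) = 15137521/2601386121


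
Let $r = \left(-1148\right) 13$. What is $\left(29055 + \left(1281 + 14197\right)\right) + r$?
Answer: $29609$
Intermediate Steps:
$r = -14924$
$\left(29055 + \left(1281 + 14197\right)\right) + r = \left(29055 + \left(1281 + 14197\right)\right) - 14924 = \left(29055 + 15478\right) - 14924 = 44533 - 14924 = 29609$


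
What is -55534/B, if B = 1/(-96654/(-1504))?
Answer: -1341895809/376 ≈ -3.5689e+6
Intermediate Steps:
B = 752/48327 (B = 1/(-96654*(-1/1504)) = 1/(48327/752) = 752/48327 ≈ 0.015561)
-55534/B = -55534/752/48327 = -55534*48327/752 = -1341895809/376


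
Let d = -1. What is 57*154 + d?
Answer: 8777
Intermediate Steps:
57*154 + d = 57*154 - 1 = 8778 - 1 = 8777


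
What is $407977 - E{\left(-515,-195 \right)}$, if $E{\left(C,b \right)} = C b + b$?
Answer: $307747$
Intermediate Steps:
$E{\left(C,b \right)} = b + C b$
$407977 - E{\left(-515,-195 \right)} = 407977 - - 195 \left(1 - 515\right) = 407977 - \left(-195\right) \left(-514\right) = 407977 - 100230 = 307747$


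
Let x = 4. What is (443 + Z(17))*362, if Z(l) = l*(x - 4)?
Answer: 160366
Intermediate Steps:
Z(l) = 0 (Z(l) = l*(4 - 4) = l*0 = 0)
(443 + Z(17))*362 = (443 + 0)*362 = 443*362 = 160366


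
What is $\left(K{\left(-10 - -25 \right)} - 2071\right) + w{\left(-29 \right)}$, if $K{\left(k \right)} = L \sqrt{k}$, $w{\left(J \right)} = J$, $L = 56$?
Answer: $-2100 + 56 \sqrt{15} \approx -1883.1$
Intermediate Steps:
$K{\left(k \right)} = 56 \sqrt{k}$
$\left(K{\left(-10 - -25 \right)} - 2071\right) + w{\left(-29 \right)} = \left(56 \sqrt{-10 - -25} - 2071\right) - 29 = \left(56 \sqrt{-10 + 25} - 2071\right) - 29 = \left(56 \sqrt{15} - 2071\right) - 29 = \left(-2071 + 56 \sqrt{15}\right) - 29 = -2100 + 56 \sqrt{15}$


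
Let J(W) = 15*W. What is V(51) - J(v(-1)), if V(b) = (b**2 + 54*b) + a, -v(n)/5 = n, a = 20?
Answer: 5300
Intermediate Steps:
v(n) = -5*n
V(b) = 20 + b**2 + 54*b (V(b) = (b**2 + 54*b) + 20 = 20 + b**2 + 54*b)
V(51) - J(v(-1)) = (20 + 51**2 + 54*51) - 15*(-5*(-1)) = (20 + 2601 + 2754) - 15*5 = 5375 - 1*75 = 5375 - 75 = 5300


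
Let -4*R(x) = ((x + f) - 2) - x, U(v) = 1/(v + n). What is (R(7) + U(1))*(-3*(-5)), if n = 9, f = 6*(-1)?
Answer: 63/2 ≈ 31.500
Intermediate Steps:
f = -6
U(v) = 1/(9 + v) (U(v) = 1/(v + 9) = 1/(9 + v))
R(x) = 2 (R(x) = -(((x - 6) - 2) - x)/4 = -(((-6 + x) - 2) - x)/4 = -((-8 + x) - x)/4 = -¼*(-8) = 2)
(R(7) + U(1))*(-3*(-5)) = (2 + 1/(9 + 1))*(-3*(-5)) = (2 + 1/10)*15 = (2 + ⅒)*15 = (21/10)*15 = 63/2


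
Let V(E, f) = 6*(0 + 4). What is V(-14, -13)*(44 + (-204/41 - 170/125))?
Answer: 926544/1025 ≈ 903.95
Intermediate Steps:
V(E, f) = 24 (V(E, f) = 6*4 = 24)
V(-14, -13)*(44 + (-204/41 - 170/125)) = 24*(44 + (-204/41 - 170/125)) = 24*(44 + (-204*1/41 - 170*1/125)) = 24*(44 + (-204/41 - 34/25)) = 24*(44 - 6494/1025) = 24*(38606/1025) = 926544/1025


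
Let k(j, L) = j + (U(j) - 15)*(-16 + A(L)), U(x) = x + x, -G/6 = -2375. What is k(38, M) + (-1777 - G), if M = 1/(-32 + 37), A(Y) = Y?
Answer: -84764/5 ≈ -16953.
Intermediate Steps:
G = 14250 (G = -6*(-2375) = 14250)
U(x) = 2*x
M = 1/5 ≈ 0.20000
k(j, L) = j + (-16 + L)*(-15 + 2*j) (k(j, L) = j + (2*j - 15)*(-16 + L) = j + (-15 + 2*j)*(-16 + L) = j + (-16 + L)*(-15 + 2*j))
k(38, M) + (-1777 - G) = (240 - 31*38 - 15*1/5 + 2*(1/5)*38) + (-1777 - 1*14250) = (240 - 1178 - 3 + 76/5) + (-1777 - 14250) = -4629/5 - 16027 = -84764/5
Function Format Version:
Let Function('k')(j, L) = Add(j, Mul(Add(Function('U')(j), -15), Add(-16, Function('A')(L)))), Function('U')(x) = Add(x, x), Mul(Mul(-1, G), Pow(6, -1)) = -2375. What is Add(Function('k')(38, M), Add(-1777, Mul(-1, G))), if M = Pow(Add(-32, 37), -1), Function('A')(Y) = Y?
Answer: Rational(-84764, 5) ≈ -16953.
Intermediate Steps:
G = 14250 (G = Mul(-6, -2375) = 14250)
Function('U')(x) = Mul(2, x)
M = Rational(1, 5) (M = Pow(5, -1) = Rational(1, 5) ≈ 0.20000)
Function('k')(j, L) = Add(j, Mul(Add(-16, L), Add(-15, Mul(2, j)))) (Function('k')(j, L) = Add(j, Mul(Add(Mul(2, j), -15), Add(-16, L))) = Add(j, Mul(Add(-15, Mul(2, j)), Add(-16, L))) = Add(j, Mul(Add(-16, L), Add(-15, Mul(2, j)))))
Add(Function('k')(38, M), Add(-1777, Mul(-1, G))) = Add(Add(240, Mul(-31, 38), Mul(-15, Rational(1, 5)), Mul(2, Rational(1, 5), 38)), Add(-1777, Mul(-1, 14250))) = Add(Add(240, -1178, -3, Rational(76, 5)), Add(-1777, -14250)) = Add(Rational(-4629, 5), -16027) = Rational(-84764, 5)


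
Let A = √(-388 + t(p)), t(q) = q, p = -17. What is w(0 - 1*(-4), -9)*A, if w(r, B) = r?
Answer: 36*I*√5 ≈ 80.498*I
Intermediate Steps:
A = 9*I*√5 (A = √(-388 - 17) = √(-405) = 9*I*√5 ≈ 20.125*I)
w(0 - 1*(-4), -9)*A = (0 - 1*(-4))*(9*I*√5) = (0 + 4)*(9*I*√5) = 4*(9*I*√5) = 36*I*√5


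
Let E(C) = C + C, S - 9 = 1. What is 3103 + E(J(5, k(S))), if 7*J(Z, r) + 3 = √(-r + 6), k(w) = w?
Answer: 21715/7 + 4*I/7 ≈ 3102.1 + 0.57143*I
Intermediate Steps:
S = 10 (S = 9 + 1 = 10)
J(Z, r) = -3/7 + √(6 - r)/7 (J(Z, r) = -3/7 + √(-r + 6)/7 = -3/7 + √(6 - r)/7)
E(C) = 2*C
3103 + E(J(5, k(S))) = 3103 + 2*(-3/7 + √(6 - 1*10)/7) = 3103 + 2*(-3/7 + √(6 - 10)/7) = 3103 + 2*(-3/7 + √(-4)/7) = 3103 + 2*(-3/7 + (2*I)/7) = 3103 + 2*(-3/7 + 2*I/7) = 3103 + (-6/7 + 4*I/7) = 21715/7 + 4*I/7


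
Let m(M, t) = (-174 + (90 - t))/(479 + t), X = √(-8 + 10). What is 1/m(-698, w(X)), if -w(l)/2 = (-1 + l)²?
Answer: -18431/3026 + 395*√2/1513 ≈ -5.7217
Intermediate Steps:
X = √2 ≈ 1.4142
w(l) = -2*(-1 + l)²
m(M, t) = (-84 - t)/(479 + t)
1/m(-698, w(X)) = 1/((-84 - (-2)*(-1 + √2)²)/(479 - 2*(-1 + √2)²)) = 1/((-84 + 2*(-1 + √2)²)/(479 - 2*(-1 + √2)²)) = (479 - 2*(-1 + √2)²)/(-84 + 2*(-1 + √2)²)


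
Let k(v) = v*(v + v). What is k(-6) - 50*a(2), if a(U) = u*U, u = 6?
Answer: -528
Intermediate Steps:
k(v) = 2*v² (k(v) = v*(2*v) = 2*v²)
a(U) = 6*U
k(-6) - 50*a(2) = 2*(-6)² - 300*2 = 2*36 - 50*12 = 72 - 600 = -528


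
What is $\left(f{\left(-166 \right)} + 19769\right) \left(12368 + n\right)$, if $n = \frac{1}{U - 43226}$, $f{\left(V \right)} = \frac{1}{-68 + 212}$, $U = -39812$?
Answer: $\frac{2923638704923471}{11957472} \approx 2.445 \cdot 10^{8}$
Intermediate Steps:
$f{\left(V \right)} = \frac{1}{144}$
$n = - \frac{1}{83038}$ ($n = \frac{1}{-39812 - 43226} = \frac{1}{-83038} = - \frac{1}{83038} \approx -1.2043 \cdot 10^{-5}$)
$\left(f{\left(-166 \right)} + 19769\right) \left(12368 + n\right) = \left(\frac{1}{144} + 19769\right) \left(12368 - \frac{1}{83038}\right) = \frac{2846737}{144} \cdot \frac{1027013983}{83038} = \frac{2923638704923471}{11957472}$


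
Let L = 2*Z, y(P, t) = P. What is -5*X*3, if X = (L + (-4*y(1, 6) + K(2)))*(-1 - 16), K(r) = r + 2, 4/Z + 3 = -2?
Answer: -408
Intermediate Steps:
Z = -⅘ (Z = 4/(-3 - 2) = 4/(-5) = 4*(-⅕) = -⅘ ≈ -0.80000)
K(r) = 2 + r
L = -8/5 (L = 2*(-⅘) = -8/5 ≈ -1.6000)
X = 136/5 (X = (-8/5 + (-4*1 + (2 + 2)))*(-1 - 16) = (-8/5 + (-4 + 4))*(-17) = (-8/5 + 0)*(-17) = -8/5*(-17) = 136/5 ≈ 27.200)
-5*X*3 = -5*136/5*3 = -136*3 = -408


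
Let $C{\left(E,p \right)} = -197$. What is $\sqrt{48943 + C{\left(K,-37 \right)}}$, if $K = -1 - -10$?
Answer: $\sqrt{48746} \approx 220.78$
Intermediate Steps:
$K = 9$ ($K = -1 + 10 = 9$)
$\sqrt{48943 + C{\left(K,-37 \right)}} = \sqrt{48943 - 197} = \sqrt{48746}$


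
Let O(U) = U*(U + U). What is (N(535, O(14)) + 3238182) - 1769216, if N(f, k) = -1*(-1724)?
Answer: 1470690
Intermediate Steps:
O(U) = 2*U² (O(U) = U*(2*U) = 2*U²)
N(f, k) = 1724
(N(535, O(14)) + 3238182) - 1769216 = (1724 + 3238182) - 1769216 = 3239906 - 1769216 = 1470690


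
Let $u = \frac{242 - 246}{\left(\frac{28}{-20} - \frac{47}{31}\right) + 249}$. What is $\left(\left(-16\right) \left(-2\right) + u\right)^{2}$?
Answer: $\frac{1488292641936}{1454888449} \approx 1023.0$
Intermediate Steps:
$u = - \frac{620}{38143}$ ($u = - \frac{4}{\left(28 \left(- \frac{1}{20}\right) - \frac{47}{31}\right) + 249} = - \frac{4}{\left(- \frac{7}{5} - \frac{47}{31}\right) + 249} = - \frac{4}{- \frac{452}{155} + 249} = - \frac{4}{\frac{38143}{155}} = \left(-4\right) \frac{155}{38143} = - \frac{620}{38143} \approx -0.016255$)
$\left(\left(-16\right) \left(-2\right) + u\right)^{2} = \left(\left(-16\right) \left(-2\right) - \frac{620}{38143}\right)^{2} = \left(32 - \frac{620}{38143}\right)^{2} = \left(\frac{1219956}{38143}\right)^{2} = \frac{1488292641936}{1454888449}$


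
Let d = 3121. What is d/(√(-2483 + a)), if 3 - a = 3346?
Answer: -3121*I*√5826/5826 ≈ -40.889*I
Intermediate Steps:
a = -3343 (a = 3 - 1*3346 = 3 - 3346 = -3343)
d/(√(-2483 + a)) = 3121/(√(-2483 - 3343)) = 3121/(√(-5826)) = 3121/((I*√5826)) = 3121*(-I*√5826/5826) = -3121*I*√5826/5826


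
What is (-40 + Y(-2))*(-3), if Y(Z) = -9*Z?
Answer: 66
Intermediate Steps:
(-40 + Y(-2))*(-3) = (-40 - 9*(-2))*(-3) = (-40 + 18)*(-3) = -22*(-3) = 66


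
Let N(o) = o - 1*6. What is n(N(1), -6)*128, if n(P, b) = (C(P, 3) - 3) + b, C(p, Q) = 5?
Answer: -512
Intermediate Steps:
N(o) = -6 + o (N(o) = o - 6 = -6 + o)
n(P, b) = 2 + b (n(P, b) = (5 - 3) + b = 2 + b)
n(N(1), -6)*128 = (2 - 6)*128 = -4*128 = -512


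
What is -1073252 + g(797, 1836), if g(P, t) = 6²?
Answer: -1073216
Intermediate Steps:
g(P, t) = 36
-1073252 + g(797, 1836) = -1073252 + 36 = -1073216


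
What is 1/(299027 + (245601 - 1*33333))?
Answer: 1/511295 ≈ 1.9558e-6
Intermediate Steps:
1/(299027 + (245601 - 1*33333)) = 1/(299027 + (245601 - 33333)) = 1/(299027 + 212268) = 1/511295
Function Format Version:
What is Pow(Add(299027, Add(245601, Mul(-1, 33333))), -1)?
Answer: Rational(1, 511295) ≈ 1.9558e-6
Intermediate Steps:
Pow(Add(299027, Add(245601, Mul(-1, 33333))), -1) = Pow(Add(299027, Add(245601, -33333)), -1) = Pow(Add(299027, 212268), -1) = Pow(511295, -1) = Rational(1, 511295)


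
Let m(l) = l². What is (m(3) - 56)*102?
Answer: -4794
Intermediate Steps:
(m(3) - 56)*102 = (3² - 56)*102 = (9 - 56)*102 = -47*102 = -4794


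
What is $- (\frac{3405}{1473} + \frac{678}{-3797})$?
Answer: $- \frac{3976697}{1864327} \approx -2.133$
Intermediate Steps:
$- (\frac{3405}{1473} + \frac{678}{-3797}) = - (3405 \cdot \frac{1}{1473} + 678 \left(- \frac{1}{3797}\right)) = - (\frac{1135}{491} - \frac{678}{3797}) = \left(-1\right) \frac{3976697}{1864327} = - \frac{3976697}{1864327}$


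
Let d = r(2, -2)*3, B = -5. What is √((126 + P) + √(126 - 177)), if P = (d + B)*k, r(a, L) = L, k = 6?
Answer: √(60 + I*√51) ≈ 7.7596 + 0.46017*I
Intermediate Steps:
d = -6 (d = -2*3 = -6)
P = -66 (P = (-6 - 5)*6 = -11*6 = -66)
√((126 + P) + √(126 - 177)) = √((126 - 66) + √(126 - 177)) = √(60 + √(-51)) = √(60 + I*√51)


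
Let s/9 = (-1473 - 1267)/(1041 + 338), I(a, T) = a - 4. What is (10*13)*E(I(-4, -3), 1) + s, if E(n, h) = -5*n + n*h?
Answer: 5711980/1379 ≈ 4142.1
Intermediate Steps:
I(a, T) = -4 + a
E(n, h) = -5*n + h*n
s = -24660/1379 (s = 9*((-1473 - 1267)/(1041 + 338)) = 9*(-2740/1379) = -24660/1379 ≈ -17.883)
(10*13)*E(I(-4, -3), 1) + s = (10*13)*((-4 - 4)*(-5 + 1)) - 24660/1379 = 130*(-8*(-4)) - 24660/1379 = 130*32 - 24660/1379 = 4160 - 24660/1379 = 5711980/1379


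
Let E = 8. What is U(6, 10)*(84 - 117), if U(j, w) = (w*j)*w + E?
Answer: -20064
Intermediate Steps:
U(j, w) = 8 + j*w² (U(j, w) = (w*j)*w + 8 = (j*w)*w + 8 = j*w² + 8 = 8 + j*w²)
U(6, 10)*(84 - 117) = (8 + 6*10²)*(84 - 117) = (8 + 6*100)*(-33) = (8 + 600)*(-33) = 608*(-33) = -20064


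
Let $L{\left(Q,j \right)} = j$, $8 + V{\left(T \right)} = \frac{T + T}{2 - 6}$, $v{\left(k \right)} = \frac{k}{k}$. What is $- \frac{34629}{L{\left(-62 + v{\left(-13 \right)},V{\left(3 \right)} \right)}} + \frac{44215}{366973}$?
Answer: $\frac{25416656119}{6972487} \approx 3645.3$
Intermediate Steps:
$v{\left(k \right)} = 1$
$V{\left(T \right)} = -8 - \frac{T}{2}$ ($V{\left(T \right)} = -8 + \frac{T + T}{2 - 6} = -8 + \frac{2 T}{-4} = -8 + 2 T \left(- \frac{1}{4}\right) = -8 - \frac{T}{2}$)
$- \frac{34629}{L{\left(-62 + v{\left(-13 \right)},V{\left(3 \right)} \right)}} + \frac{44215}{366973} = - \frac{34629}{-8 - \frac{3}{2}} + \frac{44215}{366973} = - \frac{34629}{-8 - \frac{3}{2}} + 44215 \cdot \frac{1}{366973} = - \frac{34629}{- \frac{19}{2}} + \frac{44215}{366973} = \left(-34629\right) \left(- \frac{2}{19}\right) + \frac{44215}{366973} = \frac{69258}{19} + \frac{44215}{366973} = \frac{25416656119}{6972487}$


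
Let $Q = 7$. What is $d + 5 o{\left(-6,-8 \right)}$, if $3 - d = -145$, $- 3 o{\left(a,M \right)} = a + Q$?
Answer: $\frac{439}{3} \approx 146.33$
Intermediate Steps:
$o{\left(a,M \right)} = - \frac{7}{3} - \frac{a}{3}$ ($o{\left(a,M \right)} = - \frac{a + 7}{3} = - \frac{7 + a}{3} = - \frac{7}{3} - \frac{a}{3}$)
$d = 148$ ($d = 3 - -145 = 3 + 145 = 148$)
$d + 5 o{\left(-6,-8 \right)} = 148 + 5 \left(- \frac{7}{3} - -2\right) = 148 + 5 \left(- \frac{7}{3} + 2\right) = 148 + 5 \left(- \frac{1}{3}\right) = 148 - \frac{5}{3} = \frac{439}{3}$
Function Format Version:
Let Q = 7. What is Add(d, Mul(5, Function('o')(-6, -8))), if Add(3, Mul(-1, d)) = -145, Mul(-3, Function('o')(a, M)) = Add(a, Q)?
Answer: Rational(439, 3) ≈ 146.33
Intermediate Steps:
Function('o')(a, M) = Add(Rational(-7, 3), Mul(Rational(-1, 3), a)) (Function('o')(a, M) = Mul(Rational(-1, 3), Add(a, 7)) = Mul(Rational(-1, 3), Add(7, a)) = Add(Rational(-7, 3), Mul(Rational(-1, 3), a)))
d = 148 (d = Add(3, Mul(-1, -145)) = Add(3, 145) = 148)
Add(d, Mul(5, Function('o')(-6, -8))) = Add(148, Mul(5, Add(Rational(-7, 3), Mul(Rational(-1, 3), -6)))) = Add(148, Mul(5, Add(Rational(-7, 3), 2))) = Add(148, Mul(5, Rational(-1, 3))) = Add(148, Rational(-5, 3)) = Rational(439, 3)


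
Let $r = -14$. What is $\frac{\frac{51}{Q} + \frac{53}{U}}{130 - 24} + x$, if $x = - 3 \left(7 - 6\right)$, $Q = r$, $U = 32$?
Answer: $- \frac{71677}{23744} \approx -3.0187$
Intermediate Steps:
$Q = -14$
$x = -3$ ($x = \left(-3\right) 1 = -3$)
$\frac{\frac{51}{Q} + \frac{53}{U}}{130 - 24} + x = \frac{\frac{51}{-14} + \frac{53}{32}}{130 - 24} - 3 = \frac{51 \left(- \frac{1}{14}\right) + 53 \cdot \frac{1}{32}}{106} - 3 = \frac{- \frac{51}{14} + \frac{53}{32}}{106} - 3 = \frac{1}{106} \left(- \frac{445}{224}\right) - 3 = - \frac{445}{23744} - 3 = - \frac{71677}{23744}$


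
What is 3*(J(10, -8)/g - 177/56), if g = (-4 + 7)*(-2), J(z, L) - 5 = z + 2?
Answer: -1007/56 ≈ -17.982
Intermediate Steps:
J(z, L) = 7 + z (J(z, L) = 5 + (z + 2) = 5 + (2 + z) = 7 + z)
g = -6 (g = 3*(-2) = -6)
3*(J(10, -8)/g - 177/56) = 3*((7 + 10)/(-6) - 177/56) = 3*(17*(-1/6) - 177*1/56) = 3*(-17/6 - 177/56) = 3*(-1007/168) = -1007/56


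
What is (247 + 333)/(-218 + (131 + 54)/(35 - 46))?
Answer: -6380/2583 ≈ -2.4700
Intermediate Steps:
(247 + 333)/(-218 + (131 + 54)/(35 - 46)) = 580/(-218 + 185/(-11)) = 580/(-218 + 185*(-1/11)) = 580/(-218 - 185/11) = 580/(-2583/11) = 580*(-11/2583) = -6380/2583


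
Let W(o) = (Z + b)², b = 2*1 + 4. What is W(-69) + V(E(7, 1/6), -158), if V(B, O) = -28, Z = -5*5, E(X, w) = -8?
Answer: 333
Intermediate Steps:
b = 6 (b = 2 + 4 = 6)
Z = -25
W(o) = 361 (W(o) = (-25 + 6)² = (-19)² = 361)
W(-69) + V(E(7, 1/6), -158) = 361 - 28 = 333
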